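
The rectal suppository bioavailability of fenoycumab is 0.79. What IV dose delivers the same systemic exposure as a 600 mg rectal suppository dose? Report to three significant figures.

D_iv = 474 mg

Systemic exposure from an extravascular dose = F × D_ev, so the equivalent IV dose is F × D_ev.
D_iv = F × D_ev = 0.79 × 600 = 474 mg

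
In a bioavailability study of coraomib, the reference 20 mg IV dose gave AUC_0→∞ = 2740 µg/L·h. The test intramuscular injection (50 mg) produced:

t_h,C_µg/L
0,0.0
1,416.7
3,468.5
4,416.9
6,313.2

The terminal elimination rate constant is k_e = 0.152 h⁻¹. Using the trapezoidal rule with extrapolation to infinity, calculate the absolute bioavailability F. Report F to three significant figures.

F = 0.632

Trapezoidal AUC_0→6 (intramuscular injection):
  [0→1]: (0.0+416.7)/2 × 1 = 208.35
  [1→3]: (416.7+468.5)/2 × 2 = 885.2
  [3→4]: (468.5+416.9)/2 × 1 = 442.7
  [4→6]: (416.9+313.2)/2 × 2 = 730.1
  Sum = 2266.35 µg/L·h
Tail: C_last/k_e = 313.2/0.152 = 2060.526
AUC_0→∞ (intramuscular injection) = 2266.35 + 2060.526 = 4326.876 µg/L·h
F = (AUC_ev/D_ev)/(AUC_iv/D_iv) = (4326.876/50)/(2740/20) = 86.53752/137 = 0.6317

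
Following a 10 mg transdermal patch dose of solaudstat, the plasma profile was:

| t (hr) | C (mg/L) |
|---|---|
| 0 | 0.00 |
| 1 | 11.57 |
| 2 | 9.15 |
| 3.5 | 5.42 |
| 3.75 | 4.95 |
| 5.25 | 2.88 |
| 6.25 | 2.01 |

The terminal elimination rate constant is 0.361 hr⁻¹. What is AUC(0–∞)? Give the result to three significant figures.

AUC = 42.3 mg/L·hr

Trapezoidal AUC_0→6.25:
  [0→1]: (0.00+11.57)/2 × 1 = 5.785
  [1→2]: (11.57+9.15)/2 × 1 = 10.36
  [2→3.5]: (9.15+5.42)/2 × 1.5 = 10.9275
  [3.5→3.75]: (5.42+4.95)/2 × 0.25 = 1.29625
  [3.75→5.25]: (4.95+2.88)/2 × 1.5 = 5.8725
  [5.25→6.25]: (2.88+2.01)/2 × 1 = 2.445
  Sum = 36.68625 mg/L·hr
Extrapolated tail: C_last / k_e = 2.01 / 0.361 = 5.568
AUC_0→∞ = 36.68625 + 5.568 = 42.25425 mg/L·hr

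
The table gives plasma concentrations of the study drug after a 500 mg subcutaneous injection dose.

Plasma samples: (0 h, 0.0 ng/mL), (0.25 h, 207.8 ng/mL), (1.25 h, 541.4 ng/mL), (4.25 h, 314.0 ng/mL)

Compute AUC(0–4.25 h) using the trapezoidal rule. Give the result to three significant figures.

AUC = 1680 ng/mL·h

Trapezoidal AUC_0→4.25:
  [0→0.25]: (0.0+207.8)/2 × 0.25 = 25.975
  [0.25→1.25]: (207.8+541.4)/2 × 1 = 374.6
  [1.25→4.25]: (541.4+314.0)/2 × 3 = 1283.1
  Sum = 1683.675 ng/mL·h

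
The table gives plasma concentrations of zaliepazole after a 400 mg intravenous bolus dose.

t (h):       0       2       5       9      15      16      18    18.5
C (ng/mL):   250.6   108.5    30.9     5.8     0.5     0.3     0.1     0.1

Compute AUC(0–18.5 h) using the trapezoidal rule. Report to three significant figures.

AUC = 661 ng/mL·h

Trapezoidal AUC_0→18.5:
  [0→2]: (250.6+108.5)/2 × 2 = 359.1
  [2→5]: (108.5+30.9)/2 × 3 = 209.1
  [5→9]: (30.9+5.8)/2 × 4 = 73.4
  [9→15]: (5.8+0.5)/2 × 6 = 18.9
  [15→16]: (0.5+0.3)/2 × 1 = 0.4
  [16→18]: (0.3+0.1)/2 × 2 = 0.4
  [18→18.5]: (0.1+0.1)/2 × 0.5 = 0.05
  Sum = 661.35 ng/mL·h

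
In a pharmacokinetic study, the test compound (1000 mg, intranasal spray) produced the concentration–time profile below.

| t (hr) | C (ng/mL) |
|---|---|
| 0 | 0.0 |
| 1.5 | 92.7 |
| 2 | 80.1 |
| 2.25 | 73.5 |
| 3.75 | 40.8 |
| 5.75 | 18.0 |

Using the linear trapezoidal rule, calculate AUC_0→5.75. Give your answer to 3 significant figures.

Trapezoidal AUC_0→5.75:
  [0→1.5]: (0.0+92.7)/2 × 1.5 = 69.525
  [1.5→2]: (92.7+80.1)/2 × 0.5 = 43.2
  [2→2.25]: (80.1+73.5)/2 × 0.25 = 19.2
  [2.25→3.75]: (73.5+40.8)/2 × 1.5 = 85.725
  [3.75→5.75]: (40.8+18.0)/2 × 2 = 58.8
  Sum = 276.45 ng/mL·hr

AUC = 276 ng/mL·hr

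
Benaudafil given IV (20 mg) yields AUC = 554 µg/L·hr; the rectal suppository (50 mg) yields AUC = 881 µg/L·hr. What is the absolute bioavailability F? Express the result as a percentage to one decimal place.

F = (AUC_ev / D_ev) / (AUC_iv / D_iv)
  = (881/50) / (554/20)
  = 17.62 / 27.7 = 0.6361
  = 63.61%

F = 63.6%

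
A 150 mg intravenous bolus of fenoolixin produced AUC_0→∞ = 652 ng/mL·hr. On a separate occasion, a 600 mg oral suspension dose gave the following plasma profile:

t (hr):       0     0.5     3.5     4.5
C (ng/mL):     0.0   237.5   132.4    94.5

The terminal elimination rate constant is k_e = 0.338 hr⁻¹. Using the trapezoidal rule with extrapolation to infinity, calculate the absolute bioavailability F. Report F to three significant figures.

F = 0.386

Trapezoidal AUC_0→4.5 (oral suspension):
  [0→0.5]: (0.0+237.5)/2 × 0.5 = 59.375
  [0.5→3.5]: (237.5+132.4)/2 × 3 = 554.85
  [3.5→4.5]: (132.4+94.5)/2 × 1 = 113.45
  Sum = 727.675 ng/mL·hr
Tail: C_last/k_e = 94.5/0.338 = 279.586
AUC_0→∞ (oral suspension) = 727.675 + 279.586 = 1007.261 ng/mL·hr
F = (AUC_ev/D_ev)/(AUC_iv/D_iv) = (1007.261/600)/(652/150) = 1.67877/4.34667 = 0.3862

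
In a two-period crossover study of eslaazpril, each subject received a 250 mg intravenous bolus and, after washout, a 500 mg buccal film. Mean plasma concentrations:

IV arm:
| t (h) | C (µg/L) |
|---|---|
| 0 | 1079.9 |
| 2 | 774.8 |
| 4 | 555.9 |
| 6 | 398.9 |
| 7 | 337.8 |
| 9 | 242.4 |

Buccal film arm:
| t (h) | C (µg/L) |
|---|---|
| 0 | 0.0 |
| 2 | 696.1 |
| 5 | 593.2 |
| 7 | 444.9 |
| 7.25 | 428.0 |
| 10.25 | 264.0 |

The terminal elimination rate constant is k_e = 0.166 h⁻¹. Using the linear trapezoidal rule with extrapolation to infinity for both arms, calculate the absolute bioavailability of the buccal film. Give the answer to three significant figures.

Trapezoidal AUC_0→9 (IV):
  [0→2]: (1079.9+774.8)/2 × 2 = 1854.7
  [2→4]: (774.8+555.9)/2 × 2 = 1330.7
  [4→6]: (555.9+398.9)/2 × 2 = 954.8
  [6→7]: (398.9+337.8)/2 × 1 = 368.35
  [7→9]: (337.8+242.4)/2 × 2 = 580.2
  Sum = 5088.75 µg/L·h
IV tail: 242.4/0.166 = 1460.241; AUC_iv,0→∞ = 5088.75 + 1460.241 = 6548.991 µg/L·h
Trapezoidal AUC_0→10.25 (buccal film):
  [0→2]: (0.0+696.1)/2 × 2 = 696.1
  [2→5]: (696.1+593.2)/2 × 3 = 1933.95
  [5→7]: (593.2+444.9)/2 × 2 = 1038.1
  [7→7.25]: (444.9+428.0)/2 × 0.25 = 109.1125
  [7.25→10.25]: (428.0+264.0)/2 × 3 = 1038.0
  Sum = 4815.2625 µg/L·h
buccal film tail: 264.0/0.166 = 1590.361; AUC_ev,0→∞ = 4815.2625 + 1590.361 = 6405.6235 µg/L·h
F = (AUC_ev/D_ev)/(AUC_iv/D_iv) = (6405.6235/500)/(6548.991/250) = 12.811247/26.195964 = 0.4891

F = 0.489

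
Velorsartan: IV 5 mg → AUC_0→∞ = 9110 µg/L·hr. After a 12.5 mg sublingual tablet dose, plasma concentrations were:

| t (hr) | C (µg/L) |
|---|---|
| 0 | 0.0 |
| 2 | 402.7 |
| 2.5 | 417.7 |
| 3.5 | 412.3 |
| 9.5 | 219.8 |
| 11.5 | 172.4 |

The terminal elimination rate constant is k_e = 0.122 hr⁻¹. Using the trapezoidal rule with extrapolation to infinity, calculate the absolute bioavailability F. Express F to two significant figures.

F = 0.21

Trapezoidal AUC_0→11.5 (sublingual tablet):
  [0→2]: (0.0+402.7)/2 × 2 = 402.7
  [2→2.5]: (402.7+417.7)/2 × 0.5 = 205.1
  [2.5→3.5]: (417.7+412.3)/2 × 1 = 415.0
  [3.5→9.5]: (412.3+219.8)/2 × 6 = 1896.3
  [9.5→11.5]: (219.8+172.4)/2 × 2 = 392.2
  Sum = 3311.3 µg/L·hr
Tail: C_last/k_e = 172.4/0.122 = 1413.115
AUC_0→∞ (sublingual tablet) = 3311.3 + 1413.115 = 4724.415 µg/L·hr
F = (AUC_ev/D_ev)/(AUC_iv/D_iv) = (4724.415/12.5)/(9110/5) = 377.9532/1822 = 0.2074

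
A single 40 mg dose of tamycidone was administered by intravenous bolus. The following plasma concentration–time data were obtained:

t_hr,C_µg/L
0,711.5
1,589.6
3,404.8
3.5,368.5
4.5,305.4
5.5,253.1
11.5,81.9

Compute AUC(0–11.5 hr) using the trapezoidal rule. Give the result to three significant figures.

Trapezoidal AUC_0→11.5:
  [0→1]: (711.5+589.6)/2 × 1 = 650.55
  [1→3]: (589.6+404.8)/2 × 2 = 994.4
  [3→3.5]: (404.8+368.5)/2 × 0.5 = 193.325
  [3.5→4.5]: (368.5+305.4)/2 × 1 = 336.95
  [4.5→5.5]: (305.4+253.1)/2 × 1 = 279.25
  [5.5→11.5]: (253.1+81.9)/2 × 6 = 1005.0
  Sum = 3459.475 µg/L·hr

AUC = 3460 µg/L·hr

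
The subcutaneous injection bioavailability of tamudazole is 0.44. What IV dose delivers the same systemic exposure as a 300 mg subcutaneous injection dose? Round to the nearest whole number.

Systemic exposure from an extravascular dose = F × D_ev, so the equivalent IV dose is F × D_ev.
D_iv = F × D_ev = 0.44 × 300 = 132 mg

D_iv = 132 mg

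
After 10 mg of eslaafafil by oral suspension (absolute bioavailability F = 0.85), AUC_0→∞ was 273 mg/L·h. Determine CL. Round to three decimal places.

CL = F × Dose / AUC_0→∞
   = 0.85 × 10 / 273 = 0.0311355 L/h

CL = 0.031 L/h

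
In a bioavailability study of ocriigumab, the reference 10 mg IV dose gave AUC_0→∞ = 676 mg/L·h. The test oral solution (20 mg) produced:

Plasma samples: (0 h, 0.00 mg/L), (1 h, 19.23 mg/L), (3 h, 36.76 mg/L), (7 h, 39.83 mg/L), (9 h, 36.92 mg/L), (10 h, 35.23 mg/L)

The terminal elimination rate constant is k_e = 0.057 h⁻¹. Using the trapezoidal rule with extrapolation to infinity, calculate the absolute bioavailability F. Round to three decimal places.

F = 0.702

Trapezoidal AUC_0→10 (oral solution):
  [0→1]: (0.00+19.23)/2 × 1 = 9.615
  [1→3]: (19.23+36.76)/2 × 2 = 55.99
  [3→7]: (36.76+39.83)/2 × 4 = 153.18
  [7→9]: (39.83+36.92)/2 × 2 = 76.75
  [9→10]: (36.92+35.23)/2 × 1 = 36.075
  Sum = 331.61 mg/L·h
Tail: C_last/k_e = 35.23/0.057 = 618.070
AUC_0→∞ (oral solution) = 331.61 + 618.070 = 949.68 mg/L·h
F = (AUC_ev/D_ev)/(AUC_iv/D_iv) = (949.68/20)/(676/10) = 47.484/67.6 = 0.7024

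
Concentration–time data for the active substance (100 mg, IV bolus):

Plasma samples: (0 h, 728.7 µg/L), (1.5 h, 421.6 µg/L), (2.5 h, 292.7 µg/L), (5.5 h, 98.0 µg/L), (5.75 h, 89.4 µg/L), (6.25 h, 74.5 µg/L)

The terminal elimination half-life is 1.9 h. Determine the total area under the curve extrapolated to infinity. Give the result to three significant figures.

Trapezoidal AUC_0→6.25:
  [0→1.5]: (728.7+421.6)/2 × 1.5 = 862.725
  [1.5→2.5]: (421.6+292.7)/2 × 1 = 357.15
  [2.5→5.5]: (292.7+98.0)/2 × 3 = 586.05
  [5.5→5.75]: (98.0+89.4)/2 × 0.25 = 23.425
  [5.75→6.25]: (89.4+74.5)/2 × 0.5 = 40.975
  Sum = 1870.325 µg/L·h
k_e = ln2 / t½ = 0.693147 / 1.9 = 0.3648 h^-1
Extrapolated tail: C_last / k_e = 74.5 / 0.3648 = 204.221
AUC_0→∞ = 1870.325 + 204.221 = 2074.546 µg/L·h

AUC = 2070 µg/L·h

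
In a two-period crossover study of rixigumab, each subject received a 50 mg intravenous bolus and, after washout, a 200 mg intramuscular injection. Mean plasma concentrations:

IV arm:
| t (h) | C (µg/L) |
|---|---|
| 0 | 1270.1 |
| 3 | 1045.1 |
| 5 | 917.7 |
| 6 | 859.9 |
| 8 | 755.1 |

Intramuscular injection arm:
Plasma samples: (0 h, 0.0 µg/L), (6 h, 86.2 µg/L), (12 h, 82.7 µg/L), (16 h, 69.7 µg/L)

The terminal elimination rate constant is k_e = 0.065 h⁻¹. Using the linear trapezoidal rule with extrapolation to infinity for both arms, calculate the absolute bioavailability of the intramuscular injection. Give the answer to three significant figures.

Trapezoidal AUC_0→8 (IV):
  [0→3]: (1270.1+1045.1)/2 × 3 = 3472.8
  [3→5]: (1045.1+917.7)/2 × 2 = 1962.8
  [5→6]: (917.7+859.9)/2 × 1 = 888.8
  [6→8]: (859.9+755.1)/2 × 2 = 1615.0
  Sum = 7939.4 µg/L·h
IV tail: 755.1/0.065 = 11616.923; AUC_iv,0→∞ = 7939.4 + 11616.923 = 19556.323 µg/L·h
Trapezoidal AUC_0→16 (intramuscular injection):
  [0→6]: (0.0+86.2)/2 × 6 = 258.6
  [6→12]: (86.2+82.7)/2 × 6 = 506.7
  [12→16]: (82.7+69.7)/2 × 4 = 304.8
  Sum = 1070.1 µg/L·h
intramuscular injection tail: 69.7/0.065 = 1072.308; AUC_ev,0→∞ = 1070.1 + 1072.308 = 2142.408 µg/L·h
F = (AUC_ev/D_ev)/(AUC_iv/D_iv) = (2142.408/200)/(19556.323/50) = 10.71204/391.12646 = 0.0274

F = 0.0274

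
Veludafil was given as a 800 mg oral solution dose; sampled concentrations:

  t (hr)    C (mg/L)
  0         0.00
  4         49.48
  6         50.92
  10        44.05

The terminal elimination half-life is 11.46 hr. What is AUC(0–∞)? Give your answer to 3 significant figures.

AUC = 1120 mg/L·hr

Trapezoidal AUC_0→10:
  [0→4]: (0.00+49.48)/2 × 4 = 98.96
  [4→6]: (49.48+50.92)/2 × 2 = 100.4
  [6→10]: (50.92+44.05)/2 × 4 = 189.94
  Sum = 389.3 mg/L·hr
k_e = ln2 / t½ = 0.693147 / 11.46 = 0.0605 hr^-1
Extrapolated tail: C_last / k_e = 44.05 / 0.0605 = 728.099
AUC_0→∞ = 389.3 + 728.099 = 1117.399 mg/L·hr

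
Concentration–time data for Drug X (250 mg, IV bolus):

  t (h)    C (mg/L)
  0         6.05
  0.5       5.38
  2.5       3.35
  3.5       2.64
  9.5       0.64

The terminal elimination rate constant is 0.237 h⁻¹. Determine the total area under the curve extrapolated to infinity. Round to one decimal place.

AUC = 27.1 mg/L·h

Trapezoidal AUC_0→9.5:
  [0→0.5]: (6.05+5.38)/2 × 0.5 = 2.8575
  [0.5→2.5]: (5.38+3.35)/2 × 2 = 8.73
  [2.5→3.5]: (3.35+2.64)/2 × 1 = 2.995
  [3.5→9.5]: (2.64+0.64)/2 × 6 = 9.84
  Sum = 24.4225 mg/L·h
Extrapolated tail: C_last / k_e = 0.64 / 0.237 = 2.700
AUC_0→∞ = 24.4225 + 2.700 = 27.1225 mg/L·h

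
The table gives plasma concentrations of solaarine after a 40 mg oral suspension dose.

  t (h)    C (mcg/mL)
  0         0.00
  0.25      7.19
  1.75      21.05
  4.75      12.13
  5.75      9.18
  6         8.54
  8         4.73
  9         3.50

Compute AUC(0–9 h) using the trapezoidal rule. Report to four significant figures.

Trapezoidal AUC_0→9:
  [0→0.25]: (0.00+7.19)/2 × 0.25 = 0.89875
  [0.25→1.75]: (7.19+21.05)/2 × 1.5 = 21.18
  [1.75→4.75]: (21.05+12.13)/2 × 3 = 49.77
  [4.75→5.75]: (12.13+9.18)/2 × 1 = 10.655
  [5.75→6]: (9.18+8.54)/2 × 0.25 = 2.215
  [6→8]: (8.54+4.73)/2 × 2 = 13.27
  [8→9]: (4.73+3.50)/2 × 1 = 4.115
  Sum = 102.10375 mcg/mL·h

AUC = 102.1 mcg/mL·h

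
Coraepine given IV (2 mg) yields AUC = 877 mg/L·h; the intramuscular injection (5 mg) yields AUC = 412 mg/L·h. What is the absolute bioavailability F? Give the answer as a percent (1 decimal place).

F = 18.8%

F = (AUC_ev / D_ev) / (AUC_iv / D_iv)
  = (412/5) / (877/2)
  = 82.4 / 438.5 = 0.1879
  = 18.79%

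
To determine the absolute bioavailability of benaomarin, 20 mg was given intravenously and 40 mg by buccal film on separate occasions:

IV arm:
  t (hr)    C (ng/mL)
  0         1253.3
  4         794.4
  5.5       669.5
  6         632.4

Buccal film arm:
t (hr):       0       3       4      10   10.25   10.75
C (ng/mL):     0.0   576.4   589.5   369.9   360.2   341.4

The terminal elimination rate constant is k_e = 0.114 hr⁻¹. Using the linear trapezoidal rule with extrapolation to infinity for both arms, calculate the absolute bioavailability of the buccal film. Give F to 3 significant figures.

Trapezoidal AUC_0→6 (IV):
  [0→4]: (1253.3+794.4)/2 × 4 = 4095.4
  [4→5.5]: (794.4+669.5)/2 × 1.5 = 1097.925
  [5.5→6]: (669.5+632.4)/2 × 0.5 = 325.475
  Sum = 5518.8 ng/mL·hr
IV tail: 632.4/0.114 = 5547.368; AUC_iv,0→∞ = 5518.8 + 5547.368 = 11066.168 ng/mL·hr
Trapezoidal AUC_0→10.75 (buccal film):
  [0→3]: (0.0+576.4)/2 × 3 = 864.6
  [3→4]: (576.4+589.5)/2 × 1 = 582.95
  [4→10]: (589.5+369.9)/2 × 6 = 2878.2
  [10→10.25]: (369.9+360.2)/2 × 0.25 = 91.2625
  [10.25→10.75]: (360.2+341.4)/2 × 0.5 = 175.4
  Sum = 4592.4125 ng/mL·hr
buccal film tail: 341.4/0.114 = 2994.737; AUC_ev,0→∞ = 4592.4125 + 2994.737 = 7587.1495 ng/mL·hr
F = (AUC_ev/D_ev)/(AUC_iv/D_iv) = (7587.1495/40)/(11066.168/20) = 189.679/553.3084 = 0.3428

F = 0.343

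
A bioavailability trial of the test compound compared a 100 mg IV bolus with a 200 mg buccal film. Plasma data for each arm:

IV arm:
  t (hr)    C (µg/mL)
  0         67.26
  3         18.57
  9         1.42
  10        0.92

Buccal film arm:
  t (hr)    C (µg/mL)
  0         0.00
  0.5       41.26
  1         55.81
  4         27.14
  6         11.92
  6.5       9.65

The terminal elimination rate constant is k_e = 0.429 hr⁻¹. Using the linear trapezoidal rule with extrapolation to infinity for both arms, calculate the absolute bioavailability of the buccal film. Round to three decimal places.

Trapezoidal AUC_0→10 (IV):
  [0→3]: (67.26+18.57)/2 × 3 = 128.745
  [3→9]: (18.57+1.42)/2 × 6 = 59.97
  [9→10]: (1.42+0.92)/2 × 1 = 1.17
  Sum = 189.885 µg/mL·hr
IV tail: 0.92/0.429 = 2.145; AUC_iv,0→∞ = 189.885 + 2.145 = 192.03 µg/mL·hr
Trapezoidal AUC_0→6.5 (buccal film):
  [0→0.5]: (0.00+41.26)/2 × 0.5 = 10.315
  [0.5→1]: (41.26+55.81)/2 × 0.5 = 24.2675
  [1→4]: (55.81+27.14)/2 × 3 = 124.425
  [4→6]: (27.14+11.92)/2 × 2 = 39.06
  [6→6.5]: (11.92+9.65)/2 × 0.5 = 5.3925
  Sum = 203.46 µg/mL·hr
buccal film tail: 9.65/0.429 = 22.494; AUC_ev,0→∞ = 203.46 + 22.494 = 225.954 µg/mL·hr
F = (AUC_ev/D_ev)/(AUC_iv/D_iv) = (225.954/200)/(192.03/100) = 1.12977/1.9203 = 0.5883

F = 0.588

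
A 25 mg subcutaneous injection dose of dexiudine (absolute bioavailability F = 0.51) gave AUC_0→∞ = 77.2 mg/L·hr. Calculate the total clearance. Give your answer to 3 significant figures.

CL = 0.165 L/hr

CL = F × Dose / AUC_0→∞
   = 0.51 × 25 / 77.2 = 0.165155 L/hr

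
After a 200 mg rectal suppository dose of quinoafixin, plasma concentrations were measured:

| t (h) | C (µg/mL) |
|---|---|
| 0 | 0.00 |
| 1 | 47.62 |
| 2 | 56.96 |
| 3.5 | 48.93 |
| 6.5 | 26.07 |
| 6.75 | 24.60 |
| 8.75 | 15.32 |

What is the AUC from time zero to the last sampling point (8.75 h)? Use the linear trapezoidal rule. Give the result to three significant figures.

Trapezoidal AUC_0→8.75:
  [0→1]: (0.00+47.62)/2 × 1 = 23.81
  [1→2]: (47.62+56.96)/2 × 1 = 52.29
  [2→3.5]: (56.96+48.93)/2 × 1.5 = 79.4175
  [3.5→6.5]: (48.93+26.07)/2 × 3 = 112.5
  [6.5→6.75]: (26.07+24.60)/2 × 0.25 = 6.33375
  [6.75→8.75]: (24.60+15.32)/2 × 2 = 39.92
  Sum = 314.27125 µg/mL·h

AUC = 314 µg/mL·h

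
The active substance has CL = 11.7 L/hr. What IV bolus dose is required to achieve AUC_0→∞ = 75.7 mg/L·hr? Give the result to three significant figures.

Dose_iv = CL × AUC_0→∞
     = 11.7 × 75.7 = 885.69 mg

Dose = 886 mg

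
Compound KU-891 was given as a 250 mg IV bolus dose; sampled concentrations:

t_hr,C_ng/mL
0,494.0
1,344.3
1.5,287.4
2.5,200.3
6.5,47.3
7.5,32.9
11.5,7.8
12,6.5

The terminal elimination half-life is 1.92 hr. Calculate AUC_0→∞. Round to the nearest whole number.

Trapezoidal AUC_0→12:
  [0→1]: (494.0+344.3)/2 × 1 = 419.15
  [1→1.5]: (344.3+287.4)/2 × 0.5 = 157.925
  [1.5→2.5]: (287.4+200.3)/2 × 1 = 243.85
  [2.5→6.5]: (200.3+47.3)/2 × 4 = 495.2
  [6.5→7.5]: (47.3+32.9)/2 × 1 = 40.1
  [7.5→11.5]: (32.9+7.8)/2 × 4 = 81.4
  [11.5→12]: (7.8+6.5)/2 × 0.5 = 3.575
  Sum = 1441.2 ng/mL·hr
k_e = ln2 / t½ = 0.693147 / 1.92 = 0.3610 hr^-1
Extrapolated tail: C_last / k_e = 6.5 / 0.361 = 18.006
AUC_0→∞ = 1441.2 + 18.006 = 1459.206 ng/mL·hr

AUC = 1459 ng/mL·hr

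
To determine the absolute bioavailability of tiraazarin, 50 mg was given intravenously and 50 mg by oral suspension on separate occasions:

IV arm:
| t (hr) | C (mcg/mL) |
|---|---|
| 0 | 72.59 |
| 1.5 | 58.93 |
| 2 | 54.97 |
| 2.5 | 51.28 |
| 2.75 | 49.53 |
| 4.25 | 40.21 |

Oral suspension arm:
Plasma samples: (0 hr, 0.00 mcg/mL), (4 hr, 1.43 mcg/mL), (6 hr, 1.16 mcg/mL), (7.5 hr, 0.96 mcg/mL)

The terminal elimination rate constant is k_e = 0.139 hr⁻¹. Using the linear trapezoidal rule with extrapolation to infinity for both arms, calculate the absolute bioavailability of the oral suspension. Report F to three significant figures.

Trapezoidal AUC_0→4.25 (IV):
  [0→1.5]: (72.59+58.93)/2 × 1.5 = 98.64
  [1.5→2]: (58.93+54.97)/2 × 0.5 = 28.475
  [2→2.5]: (54.97+51.28)/2 × 0.5 = 26.5625
  [2.5→2.75]: (51.28+49.53)/2 × 0.25 = 12.60125
  [2.75→4.25]: (49.53+40.21)/2 × 1.5 = 67.305
  Sum = 233.58375 mcg/mL·hr
IV tail: 40.21/0.139 = 289.281; AUC_iv,0→∞ = 233.58375 + 289.281 = 522.86475 mcg/mL·hr
Trapezoidal AUC_0→7.5 (oral suspension):
  [0→4]: (0.00+1.43)/2 × 4 = 2.86
  [4→6]: (1.43+1.16)/2 × 2 = 2.59
  [6→7.5]: (1.16+0.96)/2 × 1.5 = 1.59
  Sum = 7.04 mcg/mL·hr
oral suspension tail: 0.96/0.139 = 6.906; AUC_ev,0→∞ = 7.04 + 6.906 = 13.946 mcg/mL·hr
F = (AUC_ev/D_ev)/(AUC_iv/D_iv) = (13.946/50)/(522.86475/50) = 0.27892/10.457295 = 0.0267

F = 0.0267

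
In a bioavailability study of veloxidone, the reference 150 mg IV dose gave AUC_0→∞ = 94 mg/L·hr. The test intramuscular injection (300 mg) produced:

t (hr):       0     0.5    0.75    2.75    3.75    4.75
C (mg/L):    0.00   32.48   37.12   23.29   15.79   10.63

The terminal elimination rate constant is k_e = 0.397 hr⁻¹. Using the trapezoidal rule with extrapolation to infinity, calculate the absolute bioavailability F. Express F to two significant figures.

Trapezoidal AUC_0→4.75 (intramuscular injection):
  [0→0.5]: (0.00+32.48)/2 × 0.5 = 8.12
  [0.5→0.75]: (32.48+37.12)/2 × 0.25 = 8.7
  [0.75→2.75]: (37.12+23.29)/2 × 2 = 60.41
  [2.75→3.75]: (23.29+15.79)/2 × 1 = 19.54
  [3.75→4.75]: (15.79+10.63)/2 × 1 = 13.21
  Sum = 109.98 mg/L·hr
Tail: C_last/k_e = 10.63/0.397 = 26.776
AUC_0→∞ (intramuscular injection) = 109.98 + 26.776 = 136.756 mg/L·hr
F = (AUC_ev/D_ev)/(AUC_iv/D_iv) = (136.756/300)/(94/150) = 0.455853/0.626667 = 0.7274

F = 0.73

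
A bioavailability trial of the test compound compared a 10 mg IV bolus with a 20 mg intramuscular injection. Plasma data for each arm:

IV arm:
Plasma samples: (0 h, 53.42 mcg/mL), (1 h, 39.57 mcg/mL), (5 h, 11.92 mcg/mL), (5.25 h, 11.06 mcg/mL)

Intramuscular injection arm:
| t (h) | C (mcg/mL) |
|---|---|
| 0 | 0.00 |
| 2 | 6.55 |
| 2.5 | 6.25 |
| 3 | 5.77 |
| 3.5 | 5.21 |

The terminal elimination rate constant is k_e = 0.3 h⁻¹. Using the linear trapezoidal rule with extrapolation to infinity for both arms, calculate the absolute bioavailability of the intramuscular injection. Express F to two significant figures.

F = 0.087

Trapezoidal AUC_0→5.25 (IV):
  [0→1]: (53.42+39.57)/2 × 1 = 46.495
  [1→5]: (39.57+11.92)/2 × 4 = 102.98
  [5→5.25]: (11.92+11.06)/2 × 0.25 = 2.8725
  Sum = 152.3475 mcg/mL·h
IV tail: 11.06/0.3 = 36.867; AUC_iv,0→∞ = 152.3475 + 36.867 = 189.2145 mcg/mL·h
Trapezoidal AUC_0→3.5 (intramuscular injection):
  [0→2]: (0.00+6.55)/2 × 2 = 6.55
  [2→2.5]: (6.55+6.25)/2 × 0.5 = 3.2
  [2.5→3]: (6.25+5.77)/2 × 0.5 = 3.005
  [3→3.5]: (5.77+5.21)/2 × 0.5 = 2.745
  Sum = 15.5 mcg/mL·h
intramuscular injection tail: 5.21/0.3 = 17.367; AUC_ev,0→∞ = 15.5 + 17.367 = 32.867 mcg/mL·h
F = (AUC_ev/D_ev)/(AUC_iv/D_iv) = (32.867/20)/(189.2145/10) = 1.64335/18.92145 = 0.0869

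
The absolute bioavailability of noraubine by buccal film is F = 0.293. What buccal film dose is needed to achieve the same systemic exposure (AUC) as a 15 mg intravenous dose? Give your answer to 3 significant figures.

For equal systemic exposure: F × D_ev = D_iv
D_ev = D_iv / F = 15 / 0.293 = 51.1945 mg

D_buccal = 51.2 mg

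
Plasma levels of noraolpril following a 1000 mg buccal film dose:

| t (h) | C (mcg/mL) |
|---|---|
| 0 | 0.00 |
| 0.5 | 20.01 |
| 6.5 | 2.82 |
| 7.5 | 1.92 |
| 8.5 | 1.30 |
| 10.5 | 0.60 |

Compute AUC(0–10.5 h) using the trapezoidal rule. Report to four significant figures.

Trapezoidal AUC_0→10.5:
  [0→0.5]: (0.00+20.01)/2 × 0.5 = 5.0025
  [0.5→6.5]: (20.01+2.82)/2 × 6 = 68.49
  [6.5→7.5]: (2.82+1.92)/2 × 1 = 2.37
  [7.5→8.5]: (1.92+1.30)/2 × 1 = 1.61
  [8.5→10.5]: (1.30+0.60)/2 × 2 = 1.9
  Sum = 79.3725 mcg/mL·h

AUC = 79.37 mcg/mL·h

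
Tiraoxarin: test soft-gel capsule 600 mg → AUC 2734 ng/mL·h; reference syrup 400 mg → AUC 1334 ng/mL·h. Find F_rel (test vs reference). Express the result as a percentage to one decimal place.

F_rel = 136.6%

F_rel = (AUC_test/D_test) / (AUC_ref/D_ref)
      = (2734/600) / (1334/400)
      = 4.55667 / 3.335 = 1.3663 = 136.63%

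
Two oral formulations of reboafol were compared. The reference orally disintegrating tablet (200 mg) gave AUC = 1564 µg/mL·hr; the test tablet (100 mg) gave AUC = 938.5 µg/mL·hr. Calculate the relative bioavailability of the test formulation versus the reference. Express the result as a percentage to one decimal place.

F_rel = (AUC_test/D_test) / (AUC_ref/D_ref)
      = (938.5/100) / (1564/200)
      = 9.385 / 7.82 = 1.2001 = 120.01%

F_rel = 120.0%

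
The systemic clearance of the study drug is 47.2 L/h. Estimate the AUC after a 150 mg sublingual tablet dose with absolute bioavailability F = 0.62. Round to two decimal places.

AUC = 1.97 mg/L·h

AUC_0→∞ = F × Dose / CL
        = 0.62 × 150 / 47.2 = 1.97034 mg/L·h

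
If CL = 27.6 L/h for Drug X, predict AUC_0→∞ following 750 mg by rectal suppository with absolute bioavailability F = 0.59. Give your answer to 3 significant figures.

AUC_0→∞ = F × Dose / CL
        = 0.59 × 750 / 27.6 = 16.0326 mg/L·h

AUC = 16.0 mg/L·h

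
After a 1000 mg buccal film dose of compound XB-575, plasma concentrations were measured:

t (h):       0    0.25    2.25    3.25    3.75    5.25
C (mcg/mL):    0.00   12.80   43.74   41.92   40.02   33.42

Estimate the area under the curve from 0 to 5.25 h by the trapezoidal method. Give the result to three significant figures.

AUC = 177 mcg/mL·h

Trapezoidal AUC_0→5.25:
  [0→0.25]: (0.00+12.80)/2 × 0.25 = 1.6
  [0.25→2.25]: (12.80+43.74)/2 × 2 = 56.54
  [2.25→3.25]: (43.74+41.92)/2 × 1 = 42.83
  [3.25→3.75]: (41.92+40.02)/2 × 0.5 = 20.485
  [3.75→5.25]: (40.02+33.42)/2 × 1.5 = 55.08
  Sum = 176.535 mcg/mL·h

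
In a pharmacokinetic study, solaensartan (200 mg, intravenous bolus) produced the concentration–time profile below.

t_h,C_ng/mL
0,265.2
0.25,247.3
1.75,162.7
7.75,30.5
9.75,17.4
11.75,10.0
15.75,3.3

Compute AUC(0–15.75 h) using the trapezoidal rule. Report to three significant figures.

Trapezoidal AUC_0→15.75:
  [0→0.25]: (265.2+247.3)/2 × 0.25 = 64.0625
  [0.25→1.75]: (247.3+162.7)/2 × 1.5 = 307.5
  [1.75→7.75]: (162.7+30.5)/2 × 6 = 579.6
  [7.75→9.75]: (30.5+17.4)/2 × 2 = 47.9
  [9.75→11.75]: (17.4+10.0)/2 × 2 = 27.4
  [11.75→15.75]: (10.0+3.3)/2 × 4 = 26.6
  Sum = 1053.0625 ng/mL·h

AUC = 1050 ng/mL·h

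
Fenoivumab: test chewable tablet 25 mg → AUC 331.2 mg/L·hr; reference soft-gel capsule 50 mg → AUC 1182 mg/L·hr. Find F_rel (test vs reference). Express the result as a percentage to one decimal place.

F_rel = 56.0%

F_rel = (AUC_test/D_test) / (AUC_ref/D_ref)
      = (331.2/25) / (1182/50)
      = 13.248 / 23.64 = 0.5604 = 56.04%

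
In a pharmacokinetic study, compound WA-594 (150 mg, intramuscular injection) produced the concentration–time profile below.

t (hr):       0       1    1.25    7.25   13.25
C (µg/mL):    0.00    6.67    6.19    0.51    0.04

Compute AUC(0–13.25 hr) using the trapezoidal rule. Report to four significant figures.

AUC = 26.69 µg/mL·hr

Trapezoidal AUC_0→13.25:
  [0→1]: (0.00+6.67)/2 × 1 = 3.335
  [1→1.25]: (6.67+6.19)/2 × 0.25 = 1.6075
  [1.25→7.25]: (6.19+0.51)/2 × 6 = 20.1
  [7.25→13.25]: (0.51+0.04)/2 × 6 = 1.65
  Sum = 26.6925 µg/mL·hr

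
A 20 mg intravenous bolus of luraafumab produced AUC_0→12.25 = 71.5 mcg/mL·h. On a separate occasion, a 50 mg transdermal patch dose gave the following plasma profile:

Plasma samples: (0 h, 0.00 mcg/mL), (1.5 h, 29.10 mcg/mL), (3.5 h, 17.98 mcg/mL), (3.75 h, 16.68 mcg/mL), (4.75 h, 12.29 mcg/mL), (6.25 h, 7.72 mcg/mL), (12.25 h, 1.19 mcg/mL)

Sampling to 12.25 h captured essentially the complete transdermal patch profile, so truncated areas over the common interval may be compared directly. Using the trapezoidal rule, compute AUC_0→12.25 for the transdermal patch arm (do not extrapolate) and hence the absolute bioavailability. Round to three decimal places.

Trapezoidal AUC_0→12.25 (transdermal patch):
  [0→1.5]: (0.00+29.10)/2 × 1.5 = 21.825
  [1.5→3.5]: (29.10+17.98)/2 × 2 = 47.08
  [3.5→3.75]: (17.98+16.68)/2 × 0.25 = 4.3325
  [3.75→4.75]: (16.68+12.29)/2 × 1 = 14.485
  [4.75→6.25]: (12.29+7.72)/2 × 1.5 = 15.0075
  [6.25→12.25]: (7.72+1.19)/2 × 6 = 26.73
  Sum = 129.46 mcg/mL·h
F = (AUC_ev/D_ev)/(AUC_iv/D_iv) = (129.46/50)/(71.5/20) = 2.5892/3.575 = 0.7243

F = 0.724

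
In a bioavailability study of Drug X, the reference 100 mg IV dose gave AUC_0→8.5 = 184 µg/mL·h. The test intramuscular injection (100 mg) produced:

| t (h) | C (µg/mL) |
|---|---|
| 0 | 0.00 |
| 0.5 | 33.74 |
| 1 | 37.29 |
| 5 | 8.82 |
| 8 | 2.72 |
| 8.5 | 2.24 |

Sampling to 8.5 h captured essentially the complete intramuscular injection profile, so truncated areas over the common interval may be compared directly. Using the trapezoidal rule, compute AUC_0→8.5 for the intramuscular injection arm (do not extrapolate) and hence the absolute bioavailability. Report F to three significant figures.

F = 0.744

Trapezoidal AUC_0→8.5 (intramuscular injection):
  [0→0.5]: (0.00+33.74)/2 × 0.5 = 8.435
  [0.5→1]: (33.74+37.29)/2 × 0.5 = 17.7575
  [1→5]: (37.29+8.82)/2 × 4 = 92.22
  [5→8]: (8.82+2.72)/2 × 3 = 17.31
  [8→8.5]: (2.72+2.24)/2 × 0.5 = 1.24
  Sum = 136.9625 µg/mL·h
F = (AUC_ev/D_ev)/(AUC_iv/D_iv) = (136.9625/100)/(184/100) = 1.369625/1.84 = 0.7444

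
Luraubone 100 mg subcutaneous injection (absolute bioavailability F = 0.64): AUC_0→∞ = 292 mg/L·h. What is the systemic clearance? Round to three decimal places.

CL = 0.219 L/h

CL = F × Dose / AUC_0→∞
   = 0.64 × 100 / 292 = 0.219178 L/h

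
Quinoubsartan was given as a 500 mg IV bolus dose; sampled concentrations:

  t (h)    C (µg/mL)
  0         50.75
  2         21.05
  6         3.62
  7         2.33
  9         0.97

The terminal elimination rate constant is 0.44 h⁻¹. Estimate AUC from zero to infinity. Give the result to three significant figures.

Trapezoidal AUC_0→9:
  [0→2]: (50.75+21.05)/2 × 2 = 71.8
  [2→6]: (21.05+3.62)/2 × 4 = 49.34
  [6→7]: (3.62+2.33)/2 × 1 = 2.975
  [7→9]: (2.33+0.97)/2 × 2 = 3.3
  Sum = 127.415 µg/mL·h
Extrapolated tail: C_last / k_e = 0.97 / 0.44 = 2.205
AUC_0→∞ = 127.415 + 2.205 = 129.62 µg/mL·h

AUC = 130 µg/mL·h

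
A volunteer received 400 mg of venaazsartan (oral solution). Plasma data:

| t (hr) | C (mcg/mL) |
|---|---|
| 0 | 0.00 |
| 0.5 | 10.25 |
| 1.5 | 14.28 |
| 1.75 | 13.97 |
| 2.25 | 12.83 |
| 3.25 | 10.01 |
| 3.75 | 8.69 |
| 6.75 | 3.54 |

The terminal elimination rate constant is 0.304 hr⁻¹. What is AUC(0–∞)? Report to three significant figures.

AUC = 71.1 mcg/mL·hr

Trapezoidal AUC_0→6.75:
  [0→0.5]: (0.00+10.25)/2 × 0.5 = 2.5625
  [0.5→1.5]: (10.25+14.28)/2 × 1 = 12.265
  [1.5→1.75]: (14.28+13.97)/2 × 0.25 = 3.53125
  [1.75→2.25]: (13.97+12.83)/2 × 0.5 = 6.7
  [2.25→3.25]: (12.83+10.01)/2 × 1 = 11.42
  [3.25→3.75]: (10.01+8.69)/2 × 0.5 = 4.675
  [3.75→6.75]: (8.69+3.54)/2 × 3 = 18.345
  Sum = 59.49875 mcg/mL·hr
Extrapolated tail: C_last / k_e = 3.54 / 0.304 = 11.645
AUC_0→∞ = 59.49875 + 11.645 = 71.14375 mcg/mL·hr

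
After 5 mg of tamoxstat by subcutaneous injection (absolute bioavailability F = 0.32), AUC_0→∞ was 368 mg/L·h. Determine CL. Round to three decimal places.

CL = F × Dose / AUC_0→∞
   = 0.32 × 5 / 368 = 0.00434783 L/h

CL = 0.004 L/h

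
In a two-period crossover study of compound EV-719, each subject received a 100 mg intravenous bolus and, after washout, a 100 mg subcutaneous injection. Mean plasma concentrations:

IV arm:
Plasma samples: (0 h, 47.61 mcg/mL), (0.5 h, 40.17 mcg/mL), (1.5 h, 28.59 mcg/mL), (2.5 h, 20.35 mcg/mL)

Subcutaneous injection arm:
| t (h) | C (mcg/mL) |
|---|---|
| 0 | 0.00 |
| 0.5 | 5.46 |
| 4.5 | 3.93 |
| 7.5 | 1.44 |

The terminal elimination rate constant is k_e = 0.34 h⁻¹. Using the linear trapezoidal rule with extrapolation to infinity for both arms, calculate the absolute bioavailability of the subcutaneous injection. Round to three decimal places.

Trapezoidal AUC_0→2.5 (IV):
  [0→0.5]: (47.61+40.17)/2 × 0.5 = 21.945
  [0.5→1.5]: (40.17+28.59)/2 × 1 = 34.38
  [1.5→2.5]: (28.59+20.35)/2 × 1 = 24.47
  Sum = 80.795 mcg/mL·h
IV tail: 20.35/0.34 = 59.853; AUC_iv,0→∞ = 80.795 + 59.853 = 140.648 mcg/mL·h
Trapezoidal AUC_0→7.5 (subcutaneous injection):
  [0→0.5]: (0.00+5.46)/2 × 0.5 = 1.365
  [0.5→4.5]: (5.46+3.93)/2 × 4 = 18.78
  [4.5→7.5]: (3.93+1.44)/2 × 3 = 8.055
  Sum = 28.2 mcg/mL·h
subcutaneous injection tail: 1.44/0.34 = 4.235; AUC_ev,0→∞ = 28.2 + 4.235 = 32.435 mcg/mL·h
F = (AUC_ev/D_ev)/(AUC_iv/D_iv) = (32.435/100)/(140.648/100) = 0.32435/1.40648 = 0.2306

F = 0.231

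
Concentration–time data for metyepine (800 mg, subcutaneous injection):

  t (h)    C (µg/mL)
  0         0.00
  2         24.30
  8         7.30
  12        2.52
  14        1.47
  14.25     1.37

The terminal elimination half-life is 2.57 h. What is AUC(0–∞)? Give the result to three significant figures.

AUC = 148 µg/mL·h

Trapezoidal AUC_0→14.25:
  [0→2]: (0.00+24.30)/2 × 2 = 24.3
  [2→8]: (24.30+7.30)/2 × 6 = 94.8
  [8→12]: (7.30+2.52)/2 × 4 = 19.64
  [12→14]: (2.52+1.47)/2 × 2 = 3.99
  [14→14.25]: (1.47+1.37)/2 × 0.25 = 0.355
  Sum = 143.085 µg/mL·h
k_e = ln2 / t½ = 0.693147 / 2.57 = 0.2697 h^-1
Extrapolated tail: C_last / k_e = 1.37 / 0.2697 = 5.080
AUC_0→∞ = 143.085 + 5.080 = 148.165 µg/mL·h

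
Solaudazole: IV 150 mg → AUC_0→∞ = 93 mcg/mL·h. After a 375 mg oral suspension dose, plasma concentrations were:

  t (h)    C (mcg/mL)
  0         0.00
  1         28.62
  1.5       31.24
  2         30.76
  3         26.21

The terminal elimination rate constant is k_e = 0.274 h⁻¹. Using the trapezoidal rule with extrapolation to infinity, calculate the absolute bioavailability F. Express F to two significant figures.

Trapezoidal AUC_0→3 (oral suspension):
  [0→1]: (0.00+28.62)/2 × 1 = 14.31
  [1→1.5]: (28.62+31.24)/2 × 0.5 = 14.965
  [1.5→2]: (31.24+30.76)/2 × 0.5 = 15.5
  [2→3]: (30.76+26.21)/2 × 1 = 28.485
  Sum = 73.26 mcg/mL·h
Tail: C_last/k_e = 26.21/0.274 = 95.657
AUC_0→∞ (oral suspension) = 73.26 + 95.657 = 168.917 mcg/mL·h
F = (AUC_ev/D_ev)/(AUC_iv/D_iv) = (168.917/375)/(93/150) = 0.450445/0.62 = 0.7265

F = 0.73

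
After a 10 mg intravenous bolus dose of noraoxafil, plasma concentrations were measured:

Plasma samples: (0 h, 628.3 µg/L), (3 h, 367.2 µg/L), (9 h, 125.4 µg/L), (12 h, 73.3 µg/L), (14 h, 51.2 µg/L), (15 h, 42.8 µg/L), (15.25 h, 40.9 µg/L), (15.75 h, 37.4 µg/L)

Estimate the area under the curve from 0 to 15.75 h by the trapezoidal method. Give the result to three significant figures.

AUC = 3470 µg/L·h

Trapezoidal AUC_0→15.75:
  [0→3]: (628.3+367.2)/2 × 3 = 1493.25
  [3→9]: (367.2+125.4)/2 × 6 = 1477.8
  [9→12]: (125.4+73.3)/2 × 3 = 298.05
  [12→14]: (73.3+51.2)/2 × 2 = 124.5
  [14→15]: (51.2+42.8)/2 × 1 = 47.0
  [15→15.25]: (42.8+40.9)/2 × 0.25 = 10.4625
  [15.25→15.75]: (40.9+37.4)/2 × 0.5 = 19.575
  Sum = 3470.6375 µg/L·h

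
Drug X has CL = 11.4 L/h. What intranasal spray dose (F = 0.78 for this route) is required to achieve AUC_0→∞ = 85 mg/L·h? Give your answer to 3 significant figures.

Dose = 1240 mg

Dose = CL × AUC_0→∞ / F
     = 11.4 × 85 / 0.78 = 1242.31 mg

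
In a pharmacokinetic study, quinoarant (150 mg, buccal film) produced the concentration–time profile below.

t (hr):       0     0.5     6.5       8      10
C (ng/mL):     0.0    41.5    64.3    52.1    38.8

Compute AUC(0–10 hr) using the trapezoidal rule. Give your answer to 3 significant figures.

AUC = 506 ng/mL·hr

Trapezoidal AUC_0→10:
  [0→0.5]: (0.0+41.5)/2 × 0.5 = 10.375
  [0.5→6.5]: (41.5+64.3)/2 × 6 = 317.4
  [6.5→8]: (64.3+52.1)/2 × 1.5 = 87.3
  [8→10]: (52.1+38.8)/2 × 2 = 90.9
  Sum = 505.975 ng/mL·hr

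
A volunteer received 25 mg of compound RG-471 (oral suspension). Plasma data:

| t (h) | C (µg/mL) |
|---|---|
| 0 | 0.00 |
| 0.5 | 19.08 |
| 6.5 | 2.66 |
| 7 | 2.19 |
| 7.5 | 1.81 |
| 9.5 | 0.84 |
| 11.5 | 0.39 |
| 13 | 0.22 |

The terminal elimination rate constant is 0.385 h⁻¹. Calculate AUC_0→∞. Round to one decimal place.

Trapezoidal AUC_0→13:
  [0→0.5]: (0.00+19.08)/2 × 0.5 = 4.77
  [0.5→6.5]: (19.08+2.66)/2 × 6 = 65.22
  [6.5→7]: (2.66+2.19)/2 × 0.5 = 1.2125
  [7→7.5]: (2.19+1.81)/2 × 0.5 = 1.0
  [7.5→9.5]: (1.81+0.84)/2 × 2 = 2.65
  [9.5→11.5]: (0.84+0.39)/2 × 2 = 1.23
  [11.5→13]: (0.39+0.22)/2 × 1.5 = 0.4575
  Sum = 76.54 µg/mL·h
Extrapolated tail: C_last / k_e = 0.22 / 0.385 = 0.571
AUC_0→∞ = 76.54 + 0.571 = 77.111 µg/mL·h

AUC = 77.1 µg/mL·h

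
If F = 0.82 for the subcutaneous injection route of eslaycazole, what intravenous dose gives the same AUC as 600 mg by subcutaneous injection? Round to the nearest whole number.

D_iv = 492 mg

Systemic exposure from an extravascular dose = F × D_ev, so the equivalent IV dose is F × D_ev.
D_iv = F × D_ev = 0.82 × 600 = 492 mg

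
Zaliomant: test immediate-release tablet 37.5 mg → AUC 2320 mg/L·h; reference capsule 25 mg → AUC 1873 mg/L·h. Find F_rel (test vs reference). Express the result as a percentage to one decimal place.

F_rel = 82.6%

F_rel = (AUC_test/D_test) / (AUC_ref/D_ref)
      = (2320/37.5) / (1873/25)
      = 61.8667 / 74.92 = 0.8258 = 82.58%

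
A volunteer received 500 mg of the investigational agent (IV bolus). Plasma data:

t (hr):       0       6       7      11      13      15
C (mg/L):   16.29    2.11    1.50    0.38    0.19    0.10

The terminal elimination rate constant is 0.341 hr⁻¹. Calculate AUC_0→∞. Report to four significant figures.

AUC = 61.92 mg/L·hr

Trapezoidal AUC_0→15:
  [0→6]: (16.29+2.11)/2 × 6 = 55.2
  [6→7]: (2.11+1.50)/2 × 1 = 1.805
  [7→11]: (1.50+0.38)/2 × 4 = 3.76
  [11→13]: (0.38+0.19)/2 × 2 = 0.57
  [13→15]: (0.19+0.10)/2 × 2 = 0.29
  Sum = 61.625 mg/L·hr
Extrapolated tail: C_last / k_e = 0.10 / 0.341 = 0.293
AUC_0→∞ = 61.625 + 0.293 = 61.918 mg/L·hr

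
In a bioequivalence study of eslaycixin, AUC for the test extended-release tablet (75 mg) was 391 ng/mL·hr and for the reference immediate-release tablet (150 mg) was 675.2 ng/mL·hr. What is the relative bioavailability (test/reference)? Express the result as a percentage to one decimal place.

F_rel = 115.8%

F_rel = (AUC_test/D_test) / (AUC_ref/D_ref)
      = (391/75) / (675.2/150)
      = 5.21333 / 4.50133 = 1.1582 = 115.82%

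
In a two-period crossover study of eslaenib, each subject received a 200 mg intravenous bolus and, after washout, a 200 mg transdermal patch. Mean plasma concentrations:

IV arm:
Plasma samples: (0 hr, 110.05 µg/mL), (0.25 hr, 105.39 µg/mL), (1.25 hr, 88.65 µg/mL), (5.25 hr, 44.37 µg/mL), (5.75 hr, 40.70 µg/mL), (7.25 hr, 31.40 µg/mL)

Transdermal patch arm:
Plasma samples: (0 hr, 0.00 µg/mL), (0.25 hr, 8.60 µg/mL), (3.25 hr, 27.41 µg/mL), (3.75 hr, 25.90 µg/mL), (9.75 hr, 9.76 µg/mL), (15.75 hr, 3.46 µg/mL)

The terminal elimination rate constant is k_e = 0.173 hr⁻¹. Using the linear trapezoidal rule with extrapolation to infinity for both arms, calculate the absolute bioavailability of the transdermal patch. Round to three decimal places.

Trapezoidal AUC_0→7.25 (IV):
  [0→0.25]: (110.05+105.39)/2 × 0.25 = 26.93
  [0.25→1.25]: (105.39+88.65)/2 × 1 = 97.02
  [1.25→5.25]: (88.65+44.37)/2 × 4 = 266.04
  [5.25→5.75]: (44.37+40.70)/2 × 0.5 = 21.2675
  [5.75→7.25]: (40.70+31.40)/2 × 1.5 = 54.075
  Sum = 465.3325 µg/mL·hr
IV tail: 31.40/0.173 = 181.503; AUC_iv,0→∞ = 465.3325 + 181.503 = 646.8355 µg/mL·hr
Trapezoidal AUC_0→15.75 (transdermal patch):
  [0→0.25]: (0.00+8.60)/2 × 0.25 = 1.075
  [0.25→3.25]: (8.60+27.41)/2 × 3 = 54.015
  [3.25→3.75]: (27.41+25.90)/2 × 0.5 = 13.3275
  [3.75→9.75]: (25.90+9.76)/2 × 6 = 106.98
  [9.75→15.75]: (9.76+3.46)/2 × 6 = 39.66
  Sum = 215.0575 µg/mL·hr
transdermal patch tail: 3.46/0.173 = 20.000; AUC_ev,0→∞ = 215.0575 + 20.000 = 235.0575 µg/mL·hr
F = (AUC_ev/D_ev)/(AUC_iv/D_iv) = (235.0575/200)/(646.8355/200) = 1.1752875/3.2341775 = 0.3634

F = 0.363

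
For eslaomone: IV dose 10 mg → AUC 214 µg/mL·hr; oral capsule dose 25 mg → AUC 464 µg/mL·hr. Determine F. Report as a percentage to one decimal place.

F = (AUC_ev / D_ev) / (AUC_iv / D_iv)
  = (464/25) / (214/10)
  = 18.56 / 21.4 = 0.8673
  = 86.73%

F = 86.7%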